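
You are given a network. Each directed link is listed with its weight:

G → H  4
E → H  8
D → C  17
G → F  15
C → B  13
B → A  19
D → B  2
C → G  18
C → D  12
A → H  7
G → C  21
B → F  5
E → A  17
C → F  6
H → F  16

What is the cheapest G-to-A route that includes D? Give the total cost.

Shortest G→D: G → C → D = 33
Best D to A: D → B → A costing 21
Total via D: 33 + 21 = 54.

54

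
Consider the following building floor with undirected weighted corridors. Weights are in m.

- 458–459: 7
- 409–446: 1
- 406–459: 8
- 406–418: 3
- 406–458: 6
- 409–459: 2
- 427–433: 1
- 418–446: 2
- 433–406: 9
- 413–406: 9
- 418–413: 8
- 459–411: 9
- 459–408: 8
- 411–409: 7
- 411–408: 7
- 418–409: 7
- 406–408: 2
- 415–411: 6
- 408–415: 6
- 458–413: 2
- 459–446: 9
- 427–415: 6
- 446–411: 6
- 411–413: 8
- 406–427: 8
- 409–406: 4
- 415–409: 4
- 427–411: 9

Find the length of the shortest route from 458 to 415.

Settle nodes by increasing distance from 458:
458: 0
413: 2  (via 458)
406: 6  (via 458)
459: 7  (via 458)
408: 8  (via 406)
418: 9  (via 406)
409: 9  (via 459)
411: 10  (via 413)
446: 10  (via 409)
415: 13  (via 409)
Shortest route: 458–459–409–415 = 13 m.

13 m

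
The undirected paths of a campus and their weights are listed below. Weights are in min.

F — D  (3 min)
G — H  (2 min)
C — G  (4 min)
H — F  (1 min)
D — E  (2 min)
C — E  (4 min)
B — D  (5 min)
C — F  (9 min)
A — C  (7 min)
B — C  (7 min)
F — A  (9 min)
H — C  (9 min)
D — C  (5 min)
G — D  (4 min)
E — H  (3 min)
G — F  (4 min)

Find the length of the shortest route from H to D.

4 min

Enumerating some paths:
H → G → D: 2+4 = 6
H → E → D: 3+2 = 5
H → F → D: 1+3 = 4
The minimum is 4 min via H → F → D.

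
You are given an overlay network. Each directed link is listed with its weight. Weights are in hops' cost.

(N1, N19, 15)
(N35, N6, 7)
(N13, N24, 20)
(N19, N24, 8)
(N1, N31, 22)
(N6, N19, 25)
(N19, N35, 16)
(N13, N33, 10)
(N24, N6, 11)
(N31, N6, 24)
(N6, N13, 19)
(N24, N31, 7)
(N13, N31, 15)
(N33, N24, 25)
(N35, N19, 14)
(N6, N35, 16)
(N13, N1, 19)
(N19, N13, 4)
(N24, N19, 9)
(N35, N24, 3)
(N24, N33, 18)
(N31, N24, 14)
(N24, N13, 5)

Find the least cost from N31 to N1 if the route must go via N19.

46 hops' cost

Shortest N31→N19: N31 → N24 → N19 = 23
Best N19 to N1: N19 → N13 → N1 costing 23
Total via N19: 23 + 23 = 46 hops' cost.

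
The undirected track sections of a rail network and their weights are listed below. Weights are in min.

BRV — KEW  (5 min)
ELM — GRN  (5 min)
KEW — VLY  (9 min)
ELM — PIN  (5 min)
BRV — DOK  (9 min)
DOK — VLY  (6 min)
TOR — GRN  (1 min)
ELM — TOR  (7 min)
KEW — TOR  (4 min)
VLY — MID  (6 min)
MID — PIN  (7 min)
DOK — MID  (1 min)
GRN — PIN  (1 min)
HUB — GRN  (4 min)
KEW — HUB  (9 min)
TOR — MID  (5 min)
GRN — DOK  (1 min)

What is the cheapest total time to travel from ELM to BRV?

15 min

Shortest distances from ELM:
ELM: 0
GRN: 5  (via ELM)
PIN: 5  (via ELM)
TOR: 6  (via GRN)
DOK: 6  (via GRN)
MID: 7  (via DOK)
HUB: 9  (via GRN)
KEW: 10  (via TOR)
VLY: 12  (via DOK)
BRV: 15  (via DOK)
Shortest route: ELM–GRN–DOK–BRV = 15 min.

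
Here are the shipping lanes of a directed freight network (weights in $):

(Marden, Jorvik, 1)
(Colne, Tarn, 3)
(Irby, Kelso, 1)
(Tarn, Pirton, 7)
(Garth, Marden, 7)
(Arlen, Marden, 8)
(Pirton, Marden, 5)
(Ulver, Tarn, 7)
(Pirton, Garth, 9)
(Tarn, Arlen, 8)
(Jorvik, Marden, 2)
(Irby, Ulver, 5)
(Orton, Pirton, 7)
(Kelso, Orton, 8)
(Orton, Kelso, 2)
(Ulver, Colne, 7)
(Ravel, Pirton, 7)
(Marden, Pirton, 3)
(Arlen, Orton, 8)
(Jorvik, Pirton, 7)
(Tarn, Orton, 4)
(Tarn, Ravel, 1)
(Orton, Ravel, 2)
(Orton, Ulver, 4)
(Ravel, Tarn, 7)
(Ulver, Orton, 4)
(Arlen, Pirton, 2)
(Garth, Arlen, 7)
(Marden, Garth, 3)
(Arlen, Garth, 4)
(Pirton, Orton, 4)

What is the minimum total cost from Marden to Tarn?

$16

Compare a few routes:
Marden–Pirton–Orton–Ravel–Tarn: 3+4+2+7 = 16
Marden–Pirton–Orton–Ulver–Tarn: 3+4+4+7 = 18
Marden–Jorvik–Pirton–Orton–Ravel–Tarn: 1+7+4+2+7 = 21
Cheapest is Marden–Pirton–Orton–Ravel–Tarn at $16.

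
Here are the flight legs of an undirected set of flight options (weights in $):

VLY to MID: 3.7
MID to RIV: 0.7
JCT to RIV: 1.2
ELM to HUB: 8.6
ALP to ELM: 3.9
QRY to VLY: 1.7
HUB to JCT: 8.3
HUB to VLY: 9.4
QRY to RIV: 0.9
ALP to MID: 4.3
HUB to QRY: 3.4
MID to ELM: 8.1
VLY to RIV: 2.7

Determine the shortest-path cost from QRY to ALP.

$5.9

Candidate routes:
QRY–VLY–MID–ALP: 1.7+3.7+4.3 = 9.7
QRY–VLY–RIV–MID–ALP: 1.7+2.7+0.7+4.3 = 9.4
QRY–RIV–MID–ALP: 0.9+0.7+4.3 = 5.9
The minimum is $5.9 via QRY–RIV–MID–ALP.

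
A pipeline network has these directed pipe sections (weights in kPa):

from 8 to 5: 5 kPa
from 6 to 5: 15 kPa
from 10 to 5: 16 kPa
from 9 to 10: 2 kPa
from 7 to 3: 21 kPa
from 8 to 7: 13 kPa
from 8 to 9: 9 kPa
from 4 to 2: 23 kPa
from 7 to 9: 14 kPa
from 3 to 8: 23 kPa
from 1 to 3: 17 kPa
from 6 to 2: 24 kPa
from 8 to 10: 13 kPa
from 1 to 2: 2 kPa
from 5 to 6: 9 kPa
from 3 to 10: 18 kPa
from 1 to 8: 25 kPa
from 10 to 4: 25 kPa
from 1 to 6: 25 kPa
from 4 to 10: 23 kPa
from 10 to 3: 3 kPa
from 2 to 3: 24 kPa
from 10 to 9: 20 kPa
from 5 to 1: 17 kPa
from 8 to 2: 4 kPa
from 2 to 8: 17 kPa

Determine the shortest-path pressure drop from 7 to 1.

49 kPa

Candidate routes:
7–9–10–5–1: 14+2+16+17 = 49
7–9–10–3–8–5–1: 14+2+3+23+5+17 = 64
The minimum is 49 kPa via 7–9–10–5–1.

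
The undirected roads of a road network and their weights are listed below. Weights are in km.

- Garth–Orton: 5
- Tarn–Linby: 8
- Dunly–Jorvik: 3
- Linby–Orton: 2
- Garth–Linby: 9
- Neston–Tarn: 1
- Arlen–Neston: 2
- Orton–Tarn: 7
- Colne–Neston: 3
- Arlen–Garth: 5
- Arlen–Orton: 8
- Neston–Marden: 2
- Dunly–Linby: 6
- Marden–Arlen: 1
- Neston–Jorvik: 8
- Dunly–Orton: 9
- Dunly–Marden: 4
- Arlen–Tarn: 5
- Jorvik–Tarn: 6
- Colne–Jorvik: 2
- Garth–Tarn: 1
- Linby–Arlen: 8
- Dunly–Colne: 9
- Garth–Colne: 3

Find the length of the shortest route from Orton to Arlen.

8 km

Running Dijkstra from Orton:
Orton: 0
Linby: 2  (via Orton)
Garth: 5  (via Orton)
Tarn: 6  (via Garth)
Neston: 7  (via Tarn)
Colne: 8  (via Garth)
Dunly: 8  (via Linby)
Arlen: 8  (via Orton)
Shortest route: Orton–Arlen = 8 km.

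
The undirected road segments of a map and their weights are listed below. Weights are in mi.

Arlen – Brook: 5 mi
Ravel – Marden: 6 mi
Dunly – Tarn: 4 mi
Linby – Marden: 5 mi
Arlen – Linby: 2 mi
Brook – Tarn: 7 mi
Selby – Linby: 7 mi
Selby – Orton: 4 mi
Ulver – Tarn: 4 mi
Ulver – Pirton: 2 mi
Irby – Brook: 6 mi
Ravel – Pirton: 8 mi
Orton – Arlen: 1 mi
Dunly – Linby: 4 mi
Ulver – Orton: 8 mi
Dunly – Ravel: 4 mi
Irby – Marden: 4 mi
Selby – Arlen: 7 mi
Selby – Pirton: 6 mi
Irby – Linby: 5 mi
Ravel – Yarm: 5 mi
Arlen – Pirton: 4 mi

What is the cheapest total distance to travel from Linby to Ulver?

8 mi

Candidate routes:
Linby → Dunly → Tarn → Ulver: 4+4+4 = 12
Linby → Selby → Pirton → Ulver: 7+6+2 = 15
Linby → Arlen → Orton → Ulver: 2+1+8 = 11
Linby → Arlen → Pirton → Ulver: 2+4+2 = 8
Cheapest is Linby → Arlen → Pirton → Ulver at 8 mi.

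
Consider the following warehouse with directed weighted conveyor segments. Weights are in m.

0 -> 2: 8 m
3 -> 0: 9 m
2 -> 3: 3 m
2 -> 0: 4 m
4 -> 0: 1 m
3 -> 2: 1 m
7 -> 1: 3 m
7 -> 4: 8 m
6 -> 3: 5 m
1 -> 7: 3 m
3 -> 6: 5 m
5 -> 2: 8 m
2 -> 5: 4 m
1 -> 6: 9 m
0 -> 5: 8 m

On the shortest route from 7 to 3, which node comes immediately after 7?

Candidate routes:
7 → 1 → 6 → 3: 3+9+5 = 17
7 → 4 → 0 → 5 → 2 → 3: 8+1+8+8+3 = 28
7 → 4 → 0 → 2 → 3: 8+1+8+3 = 20
Cheapest is 7 → 1 → 6 → 3 at 17 m.
So from 7 the first move is to 1.

1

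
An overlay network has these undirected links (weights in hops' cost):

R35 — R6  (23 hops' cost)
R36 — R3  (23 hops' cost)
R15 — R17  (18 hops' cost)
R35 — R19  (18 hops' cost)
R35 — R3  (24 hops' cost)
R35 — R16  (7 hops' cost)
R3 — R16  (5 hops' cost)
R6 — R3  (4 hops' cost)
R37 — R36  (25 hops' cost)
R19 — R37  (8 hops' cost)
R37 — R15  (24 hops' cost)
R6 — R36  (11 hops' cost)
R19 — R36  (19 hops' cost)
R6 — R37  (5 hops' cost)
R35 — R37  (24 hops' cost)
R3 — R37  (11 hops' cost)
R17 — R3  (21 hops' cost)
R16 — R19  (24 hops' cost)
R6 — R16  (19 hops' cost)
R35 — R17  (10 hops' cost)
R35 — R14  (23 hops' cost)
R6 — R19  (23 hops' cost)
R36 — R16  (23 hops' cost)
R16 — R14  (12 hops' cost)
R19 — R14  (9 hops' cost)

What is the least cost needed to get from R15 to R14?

Running Dijkstra from R15:
R15: 0
R17: 18  (via R15)
R37: 24  (via R15)
R35: 28  (via R17)
R6: 29  (via R37)
R19: 32  (via R37)
R3: 33  (via R6)
R16: 35  (via R35)
R36: 40  (via R6)
R14: 41  (via R19)
Shortest route: R15–R37–R19–R14 = 41 hops' cost.

41 hops' cost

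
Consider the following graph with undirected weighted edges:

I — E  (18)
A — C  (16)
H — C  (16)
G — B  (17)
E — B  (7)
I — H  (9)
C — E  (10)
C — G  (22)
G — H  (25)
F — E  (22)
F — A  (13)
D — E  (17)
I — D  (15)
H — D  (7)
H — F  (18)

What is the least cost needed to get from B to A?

Candidate routes:
B - G - C - A: 17+22+16 = 55
B - E - F - A: 7+22+13 = 42
B - E - C - A: 7+10+16 = 33
Cheapest is B - E - C - A at 33.

33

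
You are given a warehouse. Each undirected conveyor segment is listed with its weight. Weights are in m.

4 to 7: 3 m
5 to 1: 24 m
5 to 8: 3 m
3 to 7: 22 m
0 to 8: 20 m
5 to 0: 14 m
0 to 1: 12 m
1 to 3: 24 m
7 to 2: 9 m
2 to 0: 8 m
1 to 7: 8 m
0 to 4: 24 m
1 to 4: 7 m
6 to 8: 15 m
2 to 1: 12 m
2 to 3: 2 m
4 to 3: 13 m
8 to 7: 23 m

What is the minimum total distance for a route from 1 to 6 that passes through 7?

46 m

Best 1 to 7: 1 → 7 costing 8
Shortest 7→6: 7 → 8 → 6 = 38
Total via 7: 8 + 38 = 46 m.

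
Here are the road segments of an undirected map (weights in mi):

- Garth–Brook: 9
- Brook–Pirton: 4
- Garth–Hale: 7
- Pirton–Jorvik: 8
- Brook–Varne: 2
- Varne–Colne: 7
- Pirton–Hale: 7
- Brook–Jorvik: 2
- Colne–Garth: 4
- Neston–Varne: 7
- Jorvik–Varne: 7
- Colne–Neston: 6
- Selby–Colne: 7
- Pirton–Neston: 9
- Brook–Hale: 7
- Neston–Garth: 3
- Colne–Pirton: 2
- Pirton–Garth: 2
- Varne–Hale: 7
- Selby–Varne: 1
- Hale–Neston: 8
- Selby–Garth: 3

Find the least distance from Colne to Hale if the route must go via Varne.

14 mi

Best Colne to Varne: Colne–Varne costing 7
Shortest Varne→Hale: Varne–Hale = 7
Total via Varne: 7 + 7 = 14 mi.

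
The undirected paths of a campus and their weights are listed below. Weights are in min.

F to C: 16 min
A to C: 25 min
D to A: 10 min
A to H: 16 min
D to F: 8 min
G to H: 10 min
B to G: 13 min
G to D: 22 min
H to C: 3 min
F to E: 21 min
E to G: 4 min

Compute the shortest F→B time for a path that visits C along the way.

42 min

Shortest F→C: F–C = 16
Best C to B: C–H–G–B costing 26
Total via C: 16 + 26 = 42 min.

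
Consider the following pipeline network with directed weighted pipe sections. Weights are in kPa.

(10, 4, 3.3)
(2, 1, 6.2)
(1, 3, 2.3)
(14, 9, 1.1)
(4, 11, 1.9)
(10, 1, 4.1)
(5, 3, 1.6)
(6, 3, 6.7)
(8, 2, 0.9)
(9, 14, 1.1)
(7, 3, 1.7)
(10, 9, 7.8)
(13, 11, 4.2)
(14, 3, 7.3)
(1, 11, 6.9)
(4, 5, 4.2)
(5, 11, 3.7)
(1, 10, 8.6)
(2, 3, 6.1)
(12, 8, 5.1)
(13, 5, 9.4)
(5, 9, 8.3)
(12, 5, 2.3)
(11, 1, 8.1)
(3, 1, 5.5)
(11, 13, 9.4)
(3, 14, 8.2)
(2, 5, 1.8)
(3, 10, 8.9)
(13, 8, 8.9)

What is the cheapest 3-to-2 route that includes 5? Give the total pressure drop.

39.3 kPa

Best 3 to 5: 3 → 10 → 4 → 5 costing 16.4
Best 5 to 2: 5 → 11 → 13 → 8 → 2 costing 22.9
Total via 5: 16.4 + 22.9 = 39.3 kPa.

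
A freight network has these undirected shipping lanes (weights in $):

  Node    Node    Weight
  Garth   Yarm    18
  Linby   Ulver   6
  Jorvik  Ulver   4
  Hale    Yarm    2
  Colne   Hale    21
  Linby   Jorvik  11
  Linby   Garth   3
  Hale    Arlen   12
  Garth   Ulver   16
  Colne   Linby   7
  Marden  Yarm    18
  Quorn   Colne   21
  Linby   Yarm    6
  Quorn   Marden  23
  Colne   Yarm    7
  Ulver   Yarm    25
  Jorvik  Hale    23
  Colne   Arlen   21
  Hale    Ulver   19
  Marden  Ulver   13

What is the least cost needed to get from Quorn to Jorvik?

Running Dijkstra from Quorn:
Quorn: 0
Colne: 21  (via Quorn)
Marden: 23  (via Quorn)
Linby: 28  (via Colne)
Yarm: 28  (via Colne)
Hale: 30  (via Yarm)
Garth: 31  (via Linby)
Ulver: 34  (via Linby)
Jorvik: 38  (via Ulver)
Shortest route: Quorn–Colne–Linby–Ulver–Jorvik = $38.

$38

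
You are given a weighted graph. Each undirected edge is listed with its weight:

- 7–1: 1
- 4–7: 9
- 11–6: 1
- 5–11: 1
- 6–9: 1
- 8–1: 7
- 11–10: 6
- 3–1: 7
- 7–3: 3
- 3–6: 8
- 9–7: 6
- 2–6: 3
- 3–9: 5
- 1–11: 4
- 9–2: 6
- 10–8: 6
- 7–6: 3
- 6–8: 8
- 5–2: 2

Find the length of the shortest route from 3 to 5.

Candidate routes:
3 - 6 - 11 - 5: 8+1+1 = 10
3 - 7 - 6 - 11 - 5: 3+3+1+1 = 8
3 - 7 - 1 - 11 - 5: 3+1+4+1 = 9
Cheapest is 3 - 7 - 6 - 11 - 5 at 8.

8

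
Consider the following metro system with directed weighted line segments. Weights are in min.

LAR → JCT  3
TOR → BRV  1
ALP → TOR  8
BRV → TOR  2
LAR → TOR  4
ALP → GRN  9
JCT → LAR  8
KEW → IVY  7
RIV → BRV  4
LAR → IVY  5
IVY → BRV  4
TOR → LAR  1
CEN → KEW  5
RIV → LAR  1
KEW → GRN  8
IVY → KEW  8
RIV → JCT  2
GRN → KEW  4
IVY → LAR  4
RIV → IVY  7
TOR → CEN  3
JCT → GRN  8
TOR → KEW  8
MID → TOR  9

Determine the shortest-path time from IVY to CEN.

9 min

Compare a few routes:
IVY → LAR → TOR → CEN: 4+4+3 = 11
IVY → BRV → TOR → CEN: 4+2+3 = 9
Cheapest is IVY → BRV → TOR → CEN at 9 min.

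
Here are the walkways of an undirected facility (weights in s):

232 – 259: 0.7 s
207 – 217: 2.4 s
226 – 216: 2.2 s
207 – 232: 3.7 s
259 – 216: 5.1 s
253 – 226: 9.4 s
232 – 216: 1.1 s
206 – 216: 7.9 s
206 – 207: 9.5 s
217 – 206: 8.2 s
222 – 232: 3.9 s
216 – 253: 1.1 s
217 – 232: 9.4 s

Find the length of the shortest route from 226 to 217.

Running Dijkstra from 226:
226: 0
216: 2.2  (via 226)
232: 3.3  (via 216)
253: 3.3  (via 216)
259: 4  (via 232)
207: 7  (via 232)
222: 7.2  (via 232)
217: 9.4  (via 207)
Shortest route: 226 → 216 → 232 → 207 → 217 = 9.4 s.

9.4 s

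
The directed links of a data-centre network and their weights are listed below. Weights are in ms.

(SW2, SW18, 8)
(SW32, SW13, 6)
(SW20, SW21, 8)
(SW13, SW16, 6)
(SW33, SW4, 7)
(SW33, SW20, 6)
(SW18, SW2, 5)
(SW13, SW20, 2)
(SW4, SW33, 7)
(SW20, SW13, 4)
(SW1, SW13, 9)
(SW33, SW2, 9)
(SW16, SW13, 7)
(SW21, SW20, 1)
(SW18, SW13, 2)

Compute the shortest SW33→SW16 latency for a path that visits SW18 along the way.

25 ms

Shortest SW33→SW18: SW33–SW2–SW18 = 17
Best SW18 to SW16: SW18–SW13–SW16 costing 8
Total via SW18: 17 + 8 = 25 ms.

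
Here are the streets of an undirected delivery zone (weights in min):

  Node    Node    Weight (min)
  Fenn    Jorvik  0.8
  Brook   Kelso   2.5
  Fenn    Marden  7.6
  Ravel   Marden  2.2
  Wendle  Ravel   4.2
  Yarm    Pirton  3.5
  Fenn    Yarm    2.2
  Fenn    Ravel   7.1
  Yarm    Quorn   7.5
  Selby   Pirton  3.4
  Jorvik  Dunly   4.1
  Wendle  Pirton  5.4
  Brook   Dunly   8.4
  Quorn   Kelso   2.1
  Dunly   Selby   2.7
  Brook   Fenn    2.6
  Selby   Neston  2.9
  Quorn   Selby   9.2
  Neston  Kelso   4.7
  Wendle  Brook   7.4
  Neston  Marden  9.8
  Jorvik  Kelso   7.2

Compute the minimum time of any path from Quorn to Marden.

Enumerating some paths:
Quorn - Kelso - Brook - Fenn - Ravel - Marden: 2.1+2.5+2.6+7.1+2.2 = 16.5
Quorn - Kelso - Brook - Fenn - Marden: 2.1+2.5+2.6+7.6 = 14.8
Cheapest is Quorn - Kelso - Brook - Fenn - Marden at 14.8 min.

14.8 min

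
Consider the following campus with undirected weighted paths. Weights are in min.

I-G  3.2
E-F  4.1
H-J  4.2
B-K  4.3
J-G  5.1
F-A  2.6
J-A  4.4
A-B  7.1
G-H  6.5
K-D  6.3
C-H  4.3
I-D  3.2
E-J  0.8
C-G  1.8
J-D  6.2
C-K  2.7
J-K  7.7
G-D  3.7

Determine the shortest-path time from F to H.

9.1 min

Compare a few routes:
F → E → J → H: 4.1+0.8+4.2 = 9.1
F → E → J → G → C → H: 4.1+0.8+5.1+1.8+4.3 = 16.1
F → E → J → G → H: 4.1+0.8+5.1+6.5 = 16.5
F → A → J → H: 2.6+4.4+4.2 = 11.2
The minimum is 9.1 min via F → E → J → H.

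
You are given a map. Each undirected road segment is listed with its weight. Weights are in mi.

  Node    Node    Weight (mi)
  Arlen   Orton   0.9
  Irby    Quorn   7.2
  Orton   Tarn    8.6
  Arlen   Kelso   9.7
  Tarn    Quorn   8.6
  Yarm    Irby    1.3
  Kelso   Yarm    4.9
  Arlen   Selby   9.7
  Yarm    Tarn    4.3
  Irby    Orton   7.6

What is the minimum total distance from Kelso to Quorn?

Compare a few routes:
Kelso → Yarm → Irby → Quorn: 4.9+1.3+7.2 = 13.4
Kelso → Yarm → Tarn → Quorn: 4.9+4.3+8.6 = 17.8
The minimum is 13.4 mi via Kelso → Yarm → Irby → Quorn.

13.4 mi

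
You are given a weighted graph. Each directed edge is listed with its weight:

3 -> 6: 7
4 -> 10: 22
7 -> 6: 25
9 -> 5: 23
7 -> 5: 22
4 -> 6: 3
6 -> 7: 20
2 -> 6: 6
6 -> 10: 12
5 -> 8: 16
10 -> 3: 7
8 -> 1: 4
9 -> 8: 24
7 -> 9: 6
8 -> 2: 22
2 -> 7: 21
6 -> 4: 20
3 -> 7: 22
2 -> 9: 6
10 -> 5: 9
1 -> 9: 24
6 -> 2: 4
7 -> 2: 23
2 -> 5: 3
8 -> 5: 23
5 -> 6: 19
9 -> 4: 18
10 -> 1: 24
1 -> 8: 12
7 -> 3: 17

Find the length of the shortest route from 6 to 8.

Compare a few routes:
6 → 2 → 9 → 8: 4+6+24 = 34
6 → 10 → 5 → 8: 12+9+16 = 37
6 → 2 → 5 → 8: 4+3+16 = 23
The minimum is 23 via 6 → 2 → 5 → 8.

23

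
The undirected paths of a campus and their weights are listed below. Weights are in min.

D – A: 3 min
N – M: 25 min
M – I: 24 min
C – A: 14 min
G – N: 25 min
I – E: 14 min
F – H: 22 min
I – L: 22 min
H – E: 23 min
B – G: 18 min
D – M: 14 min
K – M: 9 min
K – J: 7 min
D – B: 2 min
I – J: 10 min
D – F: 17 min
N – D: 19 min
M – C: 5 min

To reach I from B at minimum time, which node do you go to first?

Candidate routes:
B - D - A - C - M - K - J - I: 2+3+14+5+9+7+10 = 50
B - D - M - K - J - I: 2+14+9+7+10 = 42
B - D - M - I: 2+14+24 = 40
B - D - A - C - M - I: 2+3+14+5+24 = 48
Cheapest is B - D - M - I at 40 min.
So from B the first move is to D.

D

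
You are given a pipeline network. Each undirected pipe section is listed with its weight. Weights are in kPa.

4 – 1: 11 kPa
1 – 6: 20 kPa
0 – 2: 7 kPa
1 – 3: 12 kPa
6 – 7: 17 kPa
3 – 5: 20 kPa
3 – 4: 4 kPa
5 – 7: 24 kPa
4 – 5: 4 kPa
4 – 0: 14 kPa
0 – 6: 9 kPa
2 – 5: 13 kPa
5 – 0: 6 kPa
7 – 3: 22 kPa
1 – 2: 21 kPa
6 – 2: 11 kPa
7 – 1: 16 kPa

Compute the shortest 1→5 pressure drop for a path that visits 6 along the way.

Shortest 1→6: 1 → 6 = 20
Shortest 6→5: 6 → 0 → 5 = 15
Total via 6: 20 + 15 = 35 kPa.

35 kPa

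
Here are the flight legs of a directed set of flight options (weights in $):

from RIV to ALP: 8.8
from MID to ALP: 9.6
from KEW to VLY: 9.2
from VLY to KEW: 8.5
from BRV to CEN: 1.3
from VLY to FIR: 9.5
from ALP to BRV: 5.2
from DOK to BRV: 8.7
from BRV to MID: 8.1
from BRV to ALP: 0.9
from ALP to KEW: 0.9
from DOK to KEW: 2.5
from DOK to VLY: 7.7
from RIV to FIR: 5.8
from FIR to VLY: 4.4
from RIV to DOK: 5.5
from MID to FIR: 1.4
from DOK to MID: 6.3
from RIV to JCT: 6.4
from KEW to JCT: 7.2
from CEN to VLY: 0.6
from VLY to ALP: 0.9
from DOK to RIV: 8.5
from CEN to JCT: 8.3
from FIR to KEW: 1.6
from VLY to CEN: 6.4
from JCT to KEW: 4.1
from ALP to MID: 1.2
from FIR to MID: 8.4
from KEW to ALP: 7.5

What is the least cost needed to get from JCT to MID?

$12.8

Compare a few routes:
JCT - KEW - ALP - MID: 4.1+7.5+1.2 = 12.8
JCT - KEW - ALP - BRV - MID: 4.1+7.5+5.2+8.1 = 24.9
JCT - KEW - VLY - ALP - BRV - MID: 4.1+9.2+0.9+5.2+8.1 = 27.5
JCT - KEW - VLY - ALP - MID: 4.1+9.2+0.9+1.2 = 15.4
Cheapest is JCT - KEW - ALP - MID at $12.8.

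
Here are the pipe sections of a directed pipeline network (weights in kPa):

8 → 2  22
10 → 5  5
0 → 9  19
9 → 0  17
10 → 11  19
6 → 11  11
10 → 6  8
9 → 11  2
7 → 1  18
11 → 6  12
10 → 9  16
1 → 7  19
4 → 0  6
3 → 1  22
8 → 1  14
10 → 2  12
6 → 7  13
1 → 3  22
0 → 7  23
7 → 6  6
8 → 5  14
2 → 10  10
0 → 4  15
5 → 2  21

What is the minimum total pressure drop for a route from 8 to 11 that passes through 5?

Best 8 to 5: 8 → 5 costing 14
Shortest 5→11: 5 → 2 → 10 → 9 → 11 = 49
Total via 5: 14 + 49 = 63 kPa.

63 kPa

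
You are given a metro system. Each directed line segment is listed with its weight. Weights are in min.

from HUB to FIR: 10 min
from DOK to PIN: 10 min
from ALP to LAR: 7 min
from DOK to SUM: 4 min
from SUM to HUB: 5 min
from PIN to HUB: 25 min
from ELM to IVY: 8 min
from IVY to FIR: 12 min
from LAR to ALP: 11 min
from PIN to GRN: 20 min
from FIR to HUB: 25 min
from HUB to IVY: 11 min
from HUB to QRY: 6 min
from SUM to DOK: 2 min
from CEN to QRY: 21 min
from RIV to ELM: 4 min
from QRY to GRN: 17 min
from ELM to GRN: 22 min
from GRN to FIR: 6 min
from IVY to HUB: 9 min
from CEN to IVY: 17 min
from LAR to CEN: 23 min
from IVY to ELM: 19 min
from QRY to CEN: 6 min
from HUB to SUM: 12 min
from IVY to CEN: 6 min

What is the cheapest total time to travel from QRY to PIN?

56 min

Shortest distances from QRY:
QRY: 0
CEN: 6  (via QRY)
GRN: 17  (via QRY)
FIR: 23  (via GRN)
IVY: 23  (via CEN)
HUB: 32  (via IVY)
ELM: 42  (via IVY)
SUM: 44  (via HUB)
DOK: 46  (via SUM)
PIN: 56  (via DOK)
Shortest route: QRY–CEN–IVY–HUB–SUM–DOK–PIN = 56 min.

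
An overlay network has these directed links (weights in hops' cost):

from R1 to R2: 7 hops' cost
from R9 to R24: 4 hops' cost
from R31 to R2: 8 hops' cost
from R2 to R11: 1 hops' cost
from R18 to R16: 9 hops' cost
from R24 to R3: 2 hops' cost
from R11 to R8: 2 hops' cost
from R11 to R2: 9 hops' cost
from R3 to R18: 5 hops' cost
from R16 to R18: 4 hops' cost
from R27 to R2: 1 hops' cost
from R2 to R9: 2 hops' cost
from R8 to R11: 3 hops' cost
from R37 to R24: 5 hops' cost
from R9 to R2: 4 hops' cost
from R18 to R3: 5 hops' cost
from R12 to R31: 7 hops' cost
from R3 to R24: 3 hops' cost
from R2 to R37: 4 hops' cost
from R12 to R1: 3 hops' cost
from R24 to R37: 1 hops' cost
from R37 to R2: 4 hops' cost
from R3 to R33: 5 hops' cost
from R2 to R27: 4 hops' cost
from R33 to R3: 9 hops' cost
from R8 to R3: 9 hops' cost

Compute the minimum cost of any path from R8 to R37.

Shortest distances from R8:
R8: 0
R11: 3  (via R8)
R3: 9  (via R8)
R24: 12  (via R3)
R2: 12  (via R11)
R37: 13  (via R24)
Shortest route: R8 → R3 → R24 → R37 = 13 hops' cost.

13 hops' cost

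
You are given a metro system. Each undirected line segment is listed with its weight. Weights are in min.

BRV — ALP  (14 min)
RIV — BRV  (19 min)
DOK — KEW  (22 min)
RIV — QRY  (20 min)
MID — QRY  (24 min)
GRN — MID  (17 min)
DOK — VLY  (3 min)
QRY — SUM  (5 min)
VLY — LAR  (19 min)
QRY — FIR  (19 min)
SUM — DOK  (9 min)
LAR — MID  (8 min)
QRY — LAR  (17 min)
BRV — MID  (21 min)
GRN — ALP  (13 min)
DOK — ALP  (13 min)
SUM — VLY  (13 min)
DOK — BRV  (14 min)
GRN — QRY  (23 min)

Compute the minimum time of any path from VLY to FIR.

Enumerating some paths:
VLY - LAR - QRY - FIR: 19+17+19 = 55
VLY - SUM - QRY - FIR: 13+5+19 = 37
VLY - DOK - SUM - QRY - FIR: 3+9+5+19 = 36
The minimum is 36 min via VLY - DOK - SUM - QRY - FIR.

36 min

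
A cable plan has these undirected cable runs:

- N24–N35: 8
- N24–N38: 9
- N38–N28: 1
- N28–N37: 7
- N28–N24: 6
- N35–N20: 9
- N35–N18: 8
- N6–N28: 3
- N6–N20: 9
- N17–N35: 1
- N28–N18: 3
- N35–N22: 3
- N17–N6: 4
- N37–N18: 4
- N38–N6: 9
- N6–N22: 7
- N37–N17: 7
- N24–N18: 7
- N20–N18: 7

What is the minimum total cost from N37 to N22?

11

Enumerating some paths:
N37 - N18 - N35 - N22: 4+8+3 = 15
N37 - N17 - N35 - N22: 7+1+3 = 11
Cheapest is N37 - N17 - N35 - N22 at 11.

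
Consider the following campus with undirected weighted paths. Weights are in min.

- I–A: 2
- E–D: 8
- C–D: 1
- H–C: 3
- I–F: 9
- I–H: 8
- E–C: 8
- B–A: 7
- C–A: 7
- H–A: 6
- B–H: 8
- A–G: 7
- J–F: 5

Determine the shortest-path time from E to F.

Enumerating some paths:
E–C–H–A–I–F: 8+3+6+2+9 = 28
E–D–C–A–I–F: 8+1+7+2+9 = 27
E–C–H–I–F: 8+3+8+9 = 28
E–C–A–I–F: 8+7+2+9 = 26
Cheapest is E–C–A–I–F at 26 min.

26 min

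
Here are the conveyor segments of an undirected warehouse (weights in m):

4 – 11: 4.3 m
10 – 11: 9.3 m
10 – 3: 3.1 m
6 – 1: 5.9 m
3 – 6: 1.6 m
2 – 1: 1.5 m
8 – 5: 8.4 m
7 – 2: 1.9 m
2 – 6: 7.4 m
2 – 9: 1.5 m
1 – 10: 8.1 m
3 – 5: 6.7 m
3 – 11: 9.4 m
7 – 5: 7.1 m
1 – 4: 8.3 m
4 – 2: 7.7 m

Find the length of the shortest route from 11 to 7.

Running Dijkstra from 11:
11: 0
4: 4.3  (via 11)
10: 9.3  (via 11)
3: 9.4  (via 11)
6: 11  (via 3)
2: 12  (via 4)
1: 12.6  (via 4)
9: 13.5  (via 2)
7: 13.9  (via 2)
Shortest route: 11 → 4 → 2 → 7 = 13.9 m.

13.9 m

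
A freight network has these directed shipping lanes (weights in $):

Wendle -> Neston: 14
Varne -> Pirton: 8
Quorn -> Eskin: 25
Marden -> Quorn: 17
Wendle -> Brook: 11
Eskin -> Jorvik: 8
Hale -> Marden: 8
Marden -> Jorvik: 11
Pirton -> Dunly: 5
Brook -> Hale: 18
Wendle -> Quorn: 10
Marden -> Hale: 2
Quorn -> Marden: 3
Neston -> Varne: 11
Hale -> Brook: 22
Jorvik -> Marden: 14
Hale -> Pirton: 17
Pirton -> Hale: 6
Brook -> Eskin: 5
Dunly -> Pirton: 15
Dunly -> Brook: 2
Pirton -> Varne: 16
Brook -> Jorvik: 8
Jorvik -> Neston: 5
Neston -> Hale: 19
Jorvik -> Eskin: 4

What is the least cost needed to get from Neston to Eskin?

$31

Settle nodes by increasing distance from Neston:
Neston: 0
Varne: 11  (via Neston)
Pirton: 19  (via Varne)
Hale: 19  (via Neston)
Dunly: 24  (via Pirton)
Brook: 26  (via Dunly)
Marden: 27  (via Hale)
Eskin: 31  (via Brook)
Shortest route: Neston → Varne → Pirton → Dunly → Brook → Eskin = $31.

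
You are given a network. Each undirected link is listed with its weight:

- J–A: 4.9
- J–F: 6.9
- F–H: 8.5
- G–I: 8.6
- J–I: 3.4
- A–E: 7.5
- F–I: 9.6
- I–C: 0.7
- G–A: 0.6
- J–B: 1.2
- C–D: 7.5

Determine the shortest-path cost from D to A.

Settle nodes by increasing distance from D:
D: 0
C: 7.5  (via D)
I: 8.2  (via C)
J: 11.6  (via I)
B: 12.8  (via J)
A: 16.5  (via J)
Shortest route: D–C–I–J–A = 16.5.

16.5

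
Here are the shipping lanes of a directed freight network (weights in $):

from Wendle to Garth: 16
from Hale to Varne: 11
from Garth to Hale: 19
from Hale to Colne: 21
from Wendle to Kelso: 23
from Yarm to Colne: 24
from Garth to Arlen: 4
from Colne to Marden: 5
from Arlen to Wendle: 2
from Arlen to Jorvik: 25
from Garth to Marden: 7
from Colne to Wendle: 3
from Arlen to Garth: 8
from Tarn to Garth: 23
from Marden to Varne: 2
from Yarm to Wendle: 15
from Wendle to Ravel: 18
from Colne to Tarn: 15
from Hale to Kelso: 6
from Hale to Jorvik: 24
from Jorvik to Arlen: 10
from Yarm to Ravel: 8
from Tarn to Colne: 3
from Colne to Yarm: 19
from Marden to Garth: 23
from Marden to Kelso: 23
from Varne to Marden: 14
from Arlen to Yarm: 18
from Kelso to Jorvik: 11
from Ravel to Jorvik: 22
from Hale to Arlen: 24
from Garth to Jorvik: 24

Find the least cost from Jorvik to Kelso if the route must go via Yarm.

$66

Best Jorvik to Yarm: Jorvik–Arlen–Yarm costing 28
Best Yarm to Kelso: Yarm–Wendle–Kelso costing 38
Total via Yarm: 28 + 38 = $66.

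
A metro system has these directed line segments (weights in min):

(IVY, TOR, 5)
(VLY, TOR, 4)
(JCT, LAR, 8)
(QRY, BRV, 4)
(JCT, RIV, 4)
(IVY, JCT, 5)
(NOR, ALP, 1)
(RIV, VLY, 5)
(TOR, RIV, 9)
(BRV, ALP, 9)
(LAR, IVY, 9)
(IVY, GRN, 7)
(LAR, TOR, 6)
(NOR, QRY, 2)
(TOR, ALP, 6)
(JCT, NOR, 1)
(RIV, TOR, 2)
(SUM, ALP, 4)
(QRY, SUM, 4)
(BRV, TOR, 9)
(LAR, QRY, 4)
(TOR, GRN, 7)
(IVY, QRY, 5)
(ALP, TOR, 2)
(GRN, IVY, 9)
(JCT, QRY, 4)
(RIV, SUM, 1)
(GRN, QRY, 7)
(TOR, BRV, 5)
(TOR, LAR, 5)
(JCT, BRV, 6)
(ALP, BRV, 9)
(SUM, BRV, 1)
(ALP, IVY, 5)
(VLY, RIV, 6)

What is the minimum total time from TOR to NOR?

17 min

Running Dijkstra from TOR:
TOR: 0
LAR: 5  (via TOR)
BRV: 5  (via TOR)
ALP: 6  (via TOR)
GRN: 7  (via TOR)
RIV: 9  (via TOR)
QRY: 9  (via LAR)
SUM: 10  (via RIV)
IVY: 11  (via ALP)
VLY: 14  (via RIV)
JCT: 16  (via IVY)
NOR: 17  (via JCT)
Shortest route: TOR → ALP → IVY → JCT → NOR = 17 min.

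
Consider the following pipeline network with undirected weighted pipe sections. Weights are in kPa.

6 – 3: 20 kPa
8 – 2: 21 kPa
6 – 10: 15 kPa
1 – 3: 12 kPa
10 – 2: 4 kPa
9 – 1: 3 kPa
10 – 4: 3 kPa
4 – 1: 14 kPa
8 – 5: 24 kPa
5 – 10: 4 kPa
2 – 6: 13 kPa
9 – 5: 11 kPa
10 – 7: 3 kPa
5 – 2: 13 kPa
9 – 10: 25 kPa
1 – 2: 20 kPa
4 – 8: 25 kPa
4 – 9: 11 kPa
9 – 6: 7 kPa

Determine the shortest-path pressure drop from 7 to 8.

28 kPa

Settle nodes by increasing distance from 7:
7: 0
10: 3  (via 7)
4: 6  (via 10)
2: 7  (via 10)
5: 7  (via 10)
9: 17  (via 4)
6: 18  (via 10)
1: 20  (via 4)
8: 28  (via 2)
Shortest route: 7–10–2–8 = 28 kPa.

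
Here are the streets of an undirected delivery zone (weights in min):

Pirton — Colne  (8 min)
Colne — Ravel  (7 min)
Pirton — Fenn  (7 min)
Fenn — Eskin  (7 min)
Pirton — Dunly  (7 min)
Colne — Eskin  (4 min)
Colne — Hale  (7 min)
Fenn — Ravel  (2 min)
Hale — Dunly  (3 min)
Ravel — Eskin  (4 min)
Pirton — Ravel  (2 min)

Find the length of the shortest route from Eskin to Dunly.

Compare a few routes:
Eskin–Ravel–Pirton–Dunly: 4+2+7 = 13
Eskin–Fenn–Ravel–Pirton–Dunly: 7+2+2+7 = 18
Eskin–Colne–Pirton–Dunly: 4+8+7 = 19
Eskin–Colne–Hale–Dunly: 4+7+3 = 14
Cheapest is Eskin–Ravel–Pirton–Dunly at 13 min.

13 min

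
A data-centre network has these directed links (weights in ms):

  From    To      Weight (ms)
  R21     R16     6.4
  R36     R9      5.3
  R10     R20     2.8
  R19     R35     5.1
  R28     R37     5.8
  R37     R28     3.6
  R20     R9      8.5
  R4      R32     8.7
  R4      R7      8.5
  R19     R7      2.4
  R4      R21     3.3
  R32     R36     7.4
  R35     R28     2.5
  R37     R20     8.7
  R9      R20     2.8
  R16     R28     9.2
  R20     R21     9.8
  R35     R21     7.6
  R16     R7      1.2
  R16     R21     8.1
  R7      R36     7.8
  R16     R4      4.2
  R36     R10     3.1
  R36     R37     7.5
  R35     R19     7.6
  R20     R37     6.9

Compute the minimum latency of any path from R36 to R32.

Shortest distances from R36:
R36: 0
R10: 3.1  (via R36)
R9: 5.3  (via R36)
R20: 5.9  (via R10)
R37: 7.5  (via R36)
R28: 11.1  (via R37)
R21: 15.7  (via R20)
R16: 22.1  (via R21)
R7: 23.3  (via R16)
R4: 26.3  (via R16)
R32: 35  (via R4)
Shortest route: R36–R10–R20–R21–R16–R4–R32 = 35 ms.

35 ms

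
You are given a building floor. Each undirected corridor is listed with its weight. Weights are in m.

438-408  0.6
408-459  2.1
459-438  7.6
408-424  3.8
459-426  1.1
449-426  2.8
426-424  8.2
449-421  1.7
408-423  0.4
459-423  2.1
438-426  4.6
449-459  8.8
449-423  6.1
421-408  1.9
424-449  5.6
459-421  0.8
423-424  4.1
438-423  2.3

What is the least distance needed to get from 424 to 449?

5.6 m

Shortest distances from 424:
424: 0
408: 3.8  (via 424)
423: 4.1  (via 424)
438: 4.4  (via 408)
449: 5.6  (via 424)
Shortest route: 424 → 449 = 5.6 m.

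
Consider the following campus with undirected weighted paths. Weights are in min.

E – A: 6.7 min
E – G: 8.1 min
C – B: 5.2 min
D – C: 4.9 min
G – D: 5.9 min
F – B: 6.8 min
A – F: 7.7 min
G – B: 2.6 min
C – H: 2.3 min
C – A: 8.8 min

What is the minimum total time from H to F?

Running Dijkstra from H:
H: 0
C: 2.3  (via H)
D: 7.2  (via C)
B: 7.5  (via C)
G: 10.1  (via B)
A: 11.1  (via C)
F: 14.3  (via B)
Shortest route: H–C–B–F = 14.3 min.

14.3 min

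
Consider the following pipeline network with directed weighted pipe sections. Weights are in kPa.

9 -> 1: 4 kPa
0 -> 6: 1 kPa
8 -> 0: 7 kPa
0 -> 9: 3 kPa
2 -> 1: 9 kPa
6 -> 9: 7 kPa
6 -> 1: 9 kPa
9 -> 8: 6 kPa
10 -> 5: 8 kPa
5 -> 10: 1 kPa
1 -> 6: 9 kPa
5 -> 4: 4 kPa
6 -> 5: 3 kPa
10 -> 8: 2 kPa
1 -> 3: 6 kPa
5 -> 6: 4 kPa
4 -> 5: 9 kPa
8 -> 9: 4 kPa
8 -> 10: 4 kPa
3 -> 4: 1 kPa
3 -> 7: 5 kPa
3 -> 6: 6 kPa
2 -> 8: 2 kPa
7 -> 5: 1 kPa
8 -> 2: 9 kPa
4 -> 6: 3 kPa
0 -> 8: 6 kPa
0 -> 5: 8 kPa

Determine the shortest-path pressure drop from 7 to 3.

Compare a few routes:
7 → 5 → 6 → 9 → 1 → 3: 1+4+7+4+6 = 22
7 → 5 → 10 → 8 → 9 → 1 → 3: 1+1+2+4+4+6 = 18
7 → 5 → 6 → 1 → 3: 1+4+9+6 = 20
Cheapest is 7 → 5 → 10 → 8 → 9 → 1 → 3 at 18 kPa.

18 kPa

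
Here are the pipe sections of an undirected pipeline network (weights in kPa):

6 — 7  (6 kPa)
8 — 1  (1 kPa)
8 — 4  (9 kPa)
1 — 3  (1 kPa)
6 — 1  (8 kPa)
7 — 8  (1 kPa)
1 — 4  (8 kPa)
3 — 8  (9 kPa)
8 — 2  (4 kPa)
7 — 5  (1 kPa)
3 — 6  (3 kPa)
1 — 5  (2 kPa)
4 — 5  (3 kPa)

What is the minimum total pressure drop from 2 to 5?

6 kPa

Settle nodes by increasing distance from 2:
2: 0
8: 4  (via 2)
1: 5  (via 8)
7: 5  (via 8)
3: 6  (via 1)
5: 6  (via 7)
Shortest route: 2–8–7–5 = 6 kPa.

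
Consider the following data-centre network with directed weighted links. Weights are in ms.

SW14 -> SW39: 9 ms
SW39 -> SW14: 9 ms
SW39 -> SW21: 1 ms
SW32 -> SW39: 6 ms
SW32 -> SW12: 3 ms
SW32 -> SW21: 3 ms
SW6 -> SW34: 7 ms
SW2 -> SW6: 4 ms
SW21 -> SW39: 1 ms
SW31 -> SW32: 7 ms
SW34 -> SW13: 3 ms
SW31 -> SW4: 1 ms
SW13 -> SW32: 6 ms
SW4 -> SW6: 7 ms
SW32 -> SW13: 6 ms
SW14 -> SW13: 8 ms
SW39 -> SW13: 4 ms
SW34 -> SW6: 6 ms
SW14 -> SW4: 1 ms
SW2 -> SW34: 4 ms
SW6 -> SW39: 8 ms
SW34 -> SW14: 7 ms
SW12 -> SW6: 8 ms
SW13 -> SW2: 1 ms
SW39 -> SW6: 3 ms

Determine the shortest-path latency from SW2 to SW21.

13 ms

Shortest distances from SW2:
SW2: 0
SW6: 4  (via SW2)
SW34: 4  (via SW2)
SW13: 7  (via SW34)
SW14: 11  (via SW34)
SW4: 12  (via SW14)
SW39: 12  (via SW6)
SW32: 13  (via SW13)
SW21: 13  (via SW39)
Shortest route: SW2 → SW6 → SW39 → SW21 = 13 ms.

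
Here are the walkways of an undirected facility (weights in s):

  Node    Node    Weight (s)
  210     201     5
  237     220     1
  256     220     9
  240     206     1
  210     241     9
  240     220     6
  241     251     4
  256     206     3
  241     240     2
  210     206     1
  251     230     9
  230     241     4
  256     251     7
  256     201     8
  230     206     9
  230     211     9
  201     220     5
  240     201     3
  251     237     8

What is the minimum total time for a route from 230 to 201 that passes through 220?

Shortest 230→220: 230 → 241 → 240 → 220 = 12
Best 220 to 201: 220 → 201 costing 5
Total via 220: 12 + 5 = 17 s.

17 s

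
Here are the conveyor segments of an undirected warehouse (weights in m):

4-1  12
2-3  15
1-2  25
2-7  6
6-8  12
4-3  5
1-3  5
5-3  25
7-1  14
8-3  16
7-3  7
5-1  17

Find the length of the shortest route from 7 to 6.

Shortest distances from 7:
7: 0
2: 6  (via 7)
3: 7  (via 7)
1: 12  (via 3)
4: 12  (via 3)
8: 23  (via 3)
5: 29  (via 1)
6: 35  (via 8)
Shortest route: 7 → 3 → 8 → 6 = 35 m.

35 m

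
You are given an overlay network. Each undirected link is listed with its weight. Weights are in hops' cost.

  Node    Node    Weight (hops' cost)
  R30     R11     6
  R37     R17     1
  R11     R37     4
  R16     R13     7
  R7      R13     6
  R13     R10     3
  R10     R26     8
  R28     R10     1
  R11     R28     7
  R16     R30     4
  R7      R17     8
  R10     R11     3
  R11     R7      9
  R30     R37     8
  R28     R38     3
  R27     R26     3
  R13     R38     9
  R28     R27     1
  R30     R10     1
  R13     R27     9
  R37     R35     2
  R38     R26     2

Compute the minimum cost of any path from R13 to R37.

10 hops' cost

Running Dijkstra from R13:
R13: 0
R10: 3  (via R13)
R28: 4  (via R10)
R30: 4  (via R10)
R27: 5  (via R28)
R7: 6  (via R13)
R11: 6  (via R10)
R16: 7  (via R13)
R38: 7  (via R28)
R26: 8  (via R27)
R37: 10  (via R11)
Shortest route: R13 → R10 → R11 → R37 = 10 hops' cost.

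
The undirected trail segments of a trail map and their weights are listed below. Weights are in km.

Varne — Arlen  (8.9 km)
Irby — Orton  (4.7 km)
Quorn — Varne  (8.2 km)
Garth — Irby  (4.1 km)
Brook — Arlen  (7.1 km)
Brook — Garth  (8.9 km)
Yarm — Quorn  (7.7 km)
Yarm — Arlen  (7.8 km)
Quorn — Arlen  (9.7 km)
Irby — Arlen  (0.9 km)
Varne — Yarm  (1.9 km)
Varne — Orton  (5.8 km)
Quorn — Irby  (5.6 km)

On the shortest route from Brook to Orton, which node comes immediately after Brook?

Arlen

Compare a few routes:
Brook → Garth → Irby → Orton: 8.9+4.1+4.7 = 17.7
Brook → Arlen → Irby → Orton: 7.1+0.9+4.7 = 12.7
Cheapest is Brook → Arlen → Irby → Orton at 12.7 km.
So from Brook the first move is to Arlen.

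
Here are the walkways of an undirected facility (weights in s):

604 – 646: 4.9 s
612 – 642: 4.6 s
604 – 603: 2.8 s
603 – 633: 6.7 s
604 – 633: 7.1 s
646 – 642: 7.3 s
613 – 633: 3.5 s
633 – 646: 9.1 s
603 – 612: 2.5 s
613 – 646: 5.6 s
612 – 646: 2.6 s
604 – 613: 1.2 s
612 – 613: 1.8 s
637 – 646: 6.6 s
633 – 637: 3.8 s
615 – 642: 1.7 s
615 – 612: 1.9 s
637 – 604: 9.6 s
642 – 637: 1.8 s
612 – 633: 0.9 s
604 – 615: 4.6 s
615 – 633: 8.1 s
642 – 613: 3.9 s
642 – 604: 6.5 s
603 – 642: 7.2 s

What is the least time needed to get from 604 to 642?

5.1 s

Enumerating some paths:
604 → 613 → 642: 1.2+3.9 = 5.1
604 → 642: 6.5 = 6.5
604 → 615 → 642: 4.6+1.7 = 6.3
Cheapest is 604 → 613 → 642 at 5.1 s.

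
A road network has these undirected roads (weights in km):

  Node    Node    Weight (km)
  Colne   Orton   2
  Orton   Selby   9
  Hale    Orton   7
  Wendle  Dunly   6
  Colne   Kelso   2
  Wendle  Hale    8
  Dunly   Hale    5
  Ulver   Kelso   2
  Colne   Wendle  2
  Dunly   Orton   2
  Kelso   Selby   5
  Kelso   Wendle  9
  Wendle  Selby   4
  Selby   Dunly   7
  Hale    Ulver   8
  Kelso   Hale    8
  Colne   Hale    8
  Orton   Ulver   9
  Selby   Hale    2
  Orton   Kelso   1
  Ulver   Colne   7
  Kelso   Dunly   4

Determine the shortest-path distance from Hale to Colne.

8 km

Compare a few routes:
Hale → Selby → Kelso → Colne: 2+5+2 = 9
Hale → Colne: 8 = 8
Hale → Dunly → Orton → Colne: 5+2+2 = 9
The minimum is 8 km via Hale → Colne.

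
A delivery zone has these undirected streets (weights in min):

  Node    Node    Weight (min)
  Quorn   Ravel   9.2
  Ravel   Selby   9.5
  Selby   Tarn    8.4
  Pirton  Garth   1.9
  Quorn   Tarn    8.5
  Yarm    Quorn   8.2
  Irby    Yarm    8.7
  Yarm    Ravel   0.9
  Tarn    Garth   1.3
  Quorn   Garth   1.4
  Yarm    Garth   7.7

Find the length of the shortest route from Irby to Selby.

Enumerating some paths:
Irby–Yarm–Quorn–Garth–Tarn–Selby: 8.7+8.2+1.4+1.3+8.4 = 28
Irby–Yarm–Ravel–Selby: 8.7+0.9+9.5 = 19.1
Irby–Yarm–Ravel–Quorn–Garth–Tarn–Selby: 8.7+0.9+9.2+1.4+1.3+8.4 = 29.9
Irby–Yarm–Garth–Tarn–Selby: 8.7+7.7+1.3+8.4 = 26.1
The minimum is 19.1 min via Irby–Yarm–Ravel–Selby.

19.1 min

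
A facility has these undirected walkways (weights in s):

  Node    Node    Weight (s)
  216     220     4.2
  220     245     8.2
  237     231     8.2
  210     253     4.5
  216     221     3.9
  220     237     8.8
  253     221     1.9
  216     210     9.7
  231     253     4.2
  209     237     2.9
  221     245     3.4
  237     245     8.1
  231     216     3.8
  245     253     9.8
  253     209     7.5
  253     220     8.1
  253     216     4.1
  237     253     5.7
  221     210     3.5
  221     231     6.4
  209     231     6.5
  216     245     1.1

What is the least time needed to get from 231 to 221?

Enumerating some paths:
231 - 253 - 221: 4.2+1.9 = 6.1
231 - 221: 6.4 = 6.4
231 - 216 - 221: 3.8+3.9 = 7.7
Cheapest is 231 - 253 - 221 at 6.1 s.

6.1 s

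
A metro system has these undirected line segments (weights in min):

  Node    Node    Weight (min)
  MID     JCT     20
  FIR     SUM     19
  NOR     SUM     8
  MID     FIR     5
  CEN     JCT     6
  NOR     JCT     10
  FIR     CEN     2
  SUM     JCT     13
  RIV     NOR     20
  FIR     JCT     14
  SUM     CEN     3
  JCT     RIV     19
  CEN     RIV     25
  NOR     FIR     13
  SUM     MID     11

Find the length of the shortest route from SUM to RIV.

28 min

Enumerating some paths:
SUM - CEN - RIV: 3+25 = 28
SUM - JCT - RIV: 13+19 = 32
Cheapest is SUM - CEN - RIV at 28 min.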